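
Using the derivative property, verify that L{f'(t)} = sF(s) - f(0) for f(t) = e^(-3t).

f'(t) = -3e^(-3t). Direct: L{f'(t)} = -3/(s+3). Property: s·1/(s+3) - 1 = (s - (s+3))/(s+3) = -3/(s+3). ✓

Final answer: -3/(s+3)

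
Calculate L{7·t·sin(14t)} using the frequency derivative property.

L{sin(14t)} = 14/(s² + 196). By L{t·f(t)} = -F'(s): -d/ds[14/(s² + 196)] = -(14)·(-2s)/(s² + 196)² = 28s/(s² + 196)². Then L{7·t·sin(14t)} = 7·28s/(s² + 196)² = 196s/(s² + 196)²

Final answer: 196s/(s² + 196)²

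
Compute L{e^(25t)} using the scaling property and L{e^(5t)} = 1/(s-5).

Using L{f(at)} = (1/a)F(s/a) with a=5 and f(t) = e^(5t): L{e^(25t)} = (1/5) · 1/((s/5)-5) = (1/5) · 5/(s-25) = 1/(s-25)

Final answer: 1/(s-25)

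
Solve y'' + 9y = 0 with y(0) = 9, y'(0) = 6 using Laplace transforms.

L{y''} + 9L{y} = 0. s²Y - 9s - 6 + 9Y = 0. Y(s² + 9) = 9s + 6. Y = (9s + 6)/(s² + 9). Inverting: y(t) = 9cos(3t) + 2sin(3t)

Final answer: y(t) = 9cos(3t) + 2sin(3t)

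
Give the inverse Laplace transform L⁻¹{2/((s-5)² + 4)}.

Using frequency shift, L⁻¹{2/((s-5)² + 4)} = e^(5t)·sin(2t)

Final answer: e^(5t)·sin(2t)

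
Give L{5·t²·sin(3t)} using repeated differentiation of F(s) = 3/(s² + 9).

F(s) = 3/(s² + 9). F'(s) = -6s/(s² + 9)². F''(s) = -6(9 - 3s²)/(s² + 9)³ = (18s² - 54)/(s² + 9)³. So L{t²·sin(3t)} = (-1)² F''(s) = (18s² - 54)/(s² + 9)³. Then L{5·t²·sin(3t)} = 5·(18s² - 54)/(s² + 9)³ = (90s² - 270)/(s² + 9)³

Final answer: (90s² - 270)/(s² + 9)³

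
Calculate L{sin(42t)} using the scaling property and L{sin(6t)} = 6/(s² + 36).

Using L{f(at)} = (1/a)F(s/a) with a=7: L{sin(42t)} = (1/7) · 6/((s/7)² + 36) = (1/7) · 6·49/(s² + 1764) = 42/(s² + 1764)

Final answer: 42/(s² + 1764)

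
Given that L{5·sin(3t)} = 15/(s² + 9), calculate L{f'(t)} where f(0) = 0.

L{f'(t)} = s·F(s) - f(0) = s·15/(s² + 9) - 0 = 15s/(s² + 9)

Final answer: 15s/(s² + 9)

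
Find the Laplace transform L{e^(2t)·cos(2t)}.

L{e^(at)·cos(ωt)} = (s-a)/((s-a)² + ω²), so L{e^(2t)·cos(2t)} = (s-2)/((s-2)² + 4)

Final answer: (s-2)/((s-2)² + 4)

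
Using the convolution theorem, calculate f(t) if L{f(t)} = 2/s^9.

2/s^9 = (2/s)·(1/s^8) = L{2}·L{t^7/5040}. By convolution, f(t) = 2*t^7/5040 = ∫₀ᵗ 2·τ^7/5040 dτ = 2·t^8/40320

Final answer: 2·t^8/40320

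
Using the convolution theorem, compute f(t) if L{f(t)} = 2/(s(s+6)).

2/(s(s+6)) = (2/s)·(1/(s+6)) = L{2}·L{e^(-6t)}. By convolution, f(t) = 2*e^(-6t) = ∫₀ᵗ 2·e^(-6τ) dτ = 2·(1 - e^(-6t))/6

Final answer: 2·(1 - e^(-6t))/6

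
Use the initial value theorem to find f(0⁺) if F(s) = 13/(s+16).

f(0⁺) = lim_{s→∞} s·13/(s+16) = lim_{s→∞} 13s/(s+16) = 13

Final answer: 13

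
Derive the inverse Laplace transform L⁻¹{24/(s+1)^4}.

L⁻¹{n!/(s-a)^(n+1)} = t^n·e^(at) with n=3, a=-1. So L⁻¹{6/(s+1)^4} = t^3·e^(-t), and L⁻¹{24/(s+1)^4} = (24/6)·t^3·e^(-t) = 4·t^3·e^(-t)

Final answer: 4·t^3·e^(-t)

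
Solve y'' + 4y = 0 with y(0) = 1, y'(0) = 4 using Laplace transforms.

L{y''} + 4L{y} = 0. s²Y - s - 4 + 4Y = 0. Y(s² + 4) = s + 4. Y = (s + 4)/(s² + 4). Inverting: y(t) = cos(2t) + 2sin(2t)

Final answer: y(t) = cos(2t) + 2sin(2t)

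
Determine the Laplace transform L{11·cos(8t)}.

L{cos(ωt)} = s/(s² + ω²), so L{cos(8t)} = s/(s² + 64). Then L{11·cos(8t)} = 11·s/(s² + 64) = 11s/(s² + 64)

Final answer: 11s/(s² + 64)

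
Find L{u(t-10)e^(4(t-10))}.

u(t-a)f(t-a) with f(t)=e^(4t). L{e^(4t)} = 1/(s-4). By time shift: e^(-10s)/(s-4)

Final answer: e^(-10s)/(s-4)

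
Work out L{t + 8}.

L{t + 8} = L{t} + 8·L{1} = 1/s² + 8/s

Final answer: 1/s² + 8/s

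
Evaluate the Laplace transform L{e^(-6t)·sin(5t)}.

L{e^(at)·sin(ωt)} = ω/((s-a)² + ω²), so L{e^(-6t)·sin(5t)} = 5/((s+6)² + 25)

Final answer: 5/((s+6)² + 25)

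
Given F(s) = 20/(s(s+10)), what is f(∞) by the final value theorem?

f(∞) = lim_{s→0} s·20/(s(s+10)) = lim_{s→0} 20/(s+10) = 20/10 = 2

Final answer: 2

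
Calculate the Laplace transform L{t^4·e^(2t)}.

L{t^n·e^(at)} = n!/(s-a)^(n+1), so L{t^4·e^(2t)} = 24/(s-2)^5

Final answer: 24/(s-2)^5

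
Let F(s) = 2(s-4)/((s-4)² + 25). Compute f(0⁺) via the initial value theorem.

f(0⁺) = lim_{s→∞} sF(s) = lim_{s→∞} 2s(s-4)/((s-4)² + 25) = 2

Final answer: 2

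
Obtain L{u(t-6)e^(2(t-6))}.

u(t-a)f(t-a) with f(t)=e^(2t). L{e^(2t)} = 1/(s-2). By time shift: e^(-6s)/(s-2)

Final answer: e^(-6s)/(s-2)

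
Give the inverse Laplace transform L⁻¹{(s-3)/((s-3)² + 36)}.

Using frequency shift, L⁻¹{(s-3)/((s-3)² + 36)} = e^(3t)·cos(6t)

Final answer: e^(3t)·cos(6t)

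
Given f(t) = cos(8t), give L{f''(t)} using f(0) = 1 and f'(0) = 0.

F(s) = s/(s² + 64). L{f''(t)} = s²F(s) - sf(0) - f'(0) = s³/(s² + 64) - s = (s³ - s(s² + 64))/(s² + 64) = -64s/(s² + 64)

Final answer: -64s/(s² + 64)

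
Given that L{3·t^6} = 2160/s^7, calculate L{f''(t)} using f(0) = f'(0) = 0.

L{f''(t)} = s²F(s) - sf(0) - f'(0) = s²·2160/s^7 - 0 - 0 = 2160/s^5

Final answer: 2160/s^5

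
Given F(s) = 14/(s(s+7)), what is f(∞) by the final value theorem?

f(∞) = lim_{s→0} s·14/(s(s+7)) = lim_{s→0} 14/(s+7) = 14/7 = 2

Final answer: 2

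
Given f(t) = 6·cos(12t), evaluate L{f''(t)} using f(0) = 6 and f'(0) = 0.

F(s) = 6s/(s² + 144). L{f''(t)} = s²F(s) - sf(0) - f'(0) = 6s³/(s² + 144) - 6s = (6s³ - 6s(s² + 144))/(s² + 144) = -864s/(s² + 144)

Final answer: -864s/(s² + 144)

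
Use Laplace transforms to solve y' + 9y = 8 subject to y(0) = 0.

sY + 9Y = 8/s. Y = 8/(s(s+9)). Partial fractions: Y = 8/9/s - 8/9/(s+9)

Final answer: y(t) = 8/9(1 - e^(-9t))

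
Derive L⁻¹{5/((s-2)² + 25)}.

Form: b/((s-a)² + b²) → e^(at)sin(bt). With a=2, b=5

Final answer: e^(2t)·sin(5t)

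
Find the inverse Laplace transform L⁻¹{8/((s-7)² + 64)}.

Using frequency shift, L⁻¹{8/((s-7)² + 64)} = e^(7t)·sin(8t)

Final answer: e^(7t)·sin(8t)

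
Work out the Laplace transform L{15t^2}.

L{15t^2} = 15 · L{t^2} = 15 · 2/s^3 = 30/s^3

Final answer: 30/s^3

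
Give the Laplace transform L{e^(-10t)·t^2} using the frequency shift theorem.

L{e^(at)·t^n} = n!/(s-a)^(n+1), so L{e^(-10t)·t^2} = 2/(s+10)^3

Final answer: 2/(s+10)^3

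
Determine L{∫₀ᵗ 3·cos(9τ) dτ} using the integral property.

L{∫₀ᵗ f(τ)dτ} = F(s)/s with F(s) = 3s/(s² + 81), so the result is (3s/(s² + 81))/s = 3/(s² + 81)

Final answer: 3/(s² + 81)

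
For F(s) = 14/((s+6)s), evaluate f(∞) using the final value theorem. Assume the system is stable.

f(∞) = lim_{s→0} sF(s) = lim_{s→0} 14/(s+6) = 7/3

Final answer: 7/3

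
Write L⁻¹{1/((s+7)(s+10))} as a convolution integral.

1/((s+7)(s+10)) = (1/(s+7))·(1/(s+10)) = L{e^(-7t)}·L{e^(-10t)}. So f(t) = e^(-7t)*e^(-10t) = ∫₀ᵗ e^(-7τ)·e^(-10(t-τ)) dτ

Final answer: ∫₀ᵗ e^(-7τ)·e^(-10(t-τ)) dτ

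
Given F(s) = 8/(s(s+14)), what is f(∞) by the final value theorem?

f(∞) = lim_{s→0} s·8/(s(s+14)) = lim_{s→0} 8/(s+14) = 8/14 = 4/7

Final answer: 4/7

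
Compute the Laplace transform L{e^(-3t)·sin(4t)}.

L{e^(at)·sin(ωt)} = ω/((s-a)² + ω²), so L{e^(-3t)·sin(4t)} = 4/((s+3)² + 16)

Final answer: 4/((s+3)² + 16)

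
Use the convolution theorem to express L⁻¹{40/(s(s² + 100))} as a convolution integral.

40/(s(s² + 100)) = (1/s)·(40/(s² + 100)) = L{1}·L{4·sin(10t)}. So f(t) = 1*(4·sin(10t)) = ∫₀ᵗ 4·sin(10τ) dτ

Final answer: ∫₀ᵗ 4·sin(10τ) dτ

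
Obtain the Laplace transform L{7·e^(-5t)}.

L{e^(at)} = 1/(s-a), so L{e^(-5t)} = 1/(s+5). Then L{7·e^(-5t)} = 7/(s+5)

Final answer: 7/(s+5)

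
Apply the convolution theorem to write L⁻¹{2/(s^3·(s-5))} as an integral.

2/(s^3·(s-5)) = (2/s^3)·(1/(s-5)) = L{t^2}·L{e^(5t)}. So f(t) = t^2*e^(5t) = ∫₀ᵗ τ^2·e^(5(t-τ)) dτ

Final answer: ∫₀ᵗ τ^2·e^(5(t-τ)) dτ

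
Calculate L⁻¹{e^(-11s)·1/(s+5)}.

L⁻¹{1/(s+5)} = e^(-5t). By the time shift theorem, L⁻¹{e^(-as)F(s)} = u(t-a)f(t-a) with a=11, so L⁻¹{e^(-11s)·1/(s+5)} = u(t-11)·e^(-5(t-11))

Final answer: u(t-11)·e^(-5(t-11))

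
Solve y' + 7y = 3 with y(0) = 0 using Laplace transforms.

sY + 7Y = 3/s. Y = 3/(s(s+7)). Partial fractions: Y = 3/7/s - 3/7/(s+7)

Final answer: y(t) = 3/7(1 - e^(-7t))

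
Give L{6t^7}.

L{t^n} = n!/s^(n+1). So L{6t^7} = 6·7!/s^8 = 30240/s^8

Final answer: 30240/s^8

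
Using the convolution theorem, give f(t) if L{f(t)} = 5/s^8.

5/s^8 = (5/s)·(1/s^7) = L{5}·L{t^6/720}. By convolution, f(t) = 5*t^6/720 = ∫₀ᵗ 5·τ^6/720 dτ = 5·t^7/5040

Final answer: 5·t^7/5040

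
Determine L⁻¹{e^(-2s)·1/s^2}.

L⁻¹{1/s^2} = t. By the time shift theorem, L⁻¹{e^(-as)F(s)} = u(t-a)f(t-a) with a=2, so L⁻¹{e^(-2s)·1/s^2} = u(t-2)·(t-2)

Final answer: u(t-2)·(t-2)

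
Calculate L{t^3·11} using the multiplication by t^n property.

L{11} = 11/s. d^1/ds^1[1/s] = -1/s². d^2/ds^2[1/s] = 2/s^3. d^3/ds^3[1/s] = -6/s^4. So L{t^3} = (-1)^{3}·-6/s^4 = 6/s^4. Then L{t^3·11} = 11·6/s^4 = 66/s^4

Final answer: 66/s^4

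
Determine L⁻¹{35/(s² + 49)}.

This is the form c·a/(s² + a²) with a = 7, c = 5. L⁻¹ = 5·sin(7t)

Final answer: 5·sin(7t)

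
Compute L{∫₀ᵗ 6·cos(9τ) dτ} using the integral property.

L{∫₀ᵗ f(τ)dτ} = F(s)/s with F(s) = 6s/(s² + 81), so the result is (6s/(s² + 81))/s = 6/(s² + 81)

Final answer: 6/(s² + 81)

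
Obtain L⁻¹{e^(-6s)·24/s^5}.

L⁻¹{24/s^5} = t^4. By the time shift theorem, L⁻¹{e^(-as)F(s)} = u(t-a)f(t-a) with a=6, so L⁻¹{e^(-6s)·24/s^5} = u(t-6)·(t-6)^4

Final answer: u(t-6)·(t-6)^4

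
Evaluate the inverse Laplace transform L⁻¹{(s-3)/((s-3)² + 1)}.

Using frequency shift, L⁻¹{(s-3)/((s-3)² + 1)} = e^(3t)·cos(t)

Final answer: e^(3t)·cos(t)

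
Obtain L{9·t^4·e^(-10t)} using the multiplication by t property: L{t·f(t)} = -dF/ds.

Using L{t^n·e^(at)} = n!/(s-a)^(n+1), L{t^4·e^(-10t)} = 24/(s+10)^5, so L{9·t^4·e^(-10t)} = 9·24/(s+10)^5 = 216/(s+10)^5

Final answer: 216/(s+10)^5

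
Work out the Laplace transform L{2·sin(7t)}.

L{sin(ωt)} = ω/(s² + ω²), so L{sin(7t)} = 7/(s² + 49). Then L{2·sin(7t)} = 2·7/(s² + 49) = 14/(s² + 49)

Final answer: 14/(s² + 49)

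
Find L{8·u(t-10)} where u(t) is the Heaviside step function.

L{u(t-a)} = e^(-as)/s. Here a=10, so L{u(t-10)} = e^(-10s)/s, and L{8·u(t-10)} = 8·e^(-10s)/s

Final answer: 8·e^(-10s)/s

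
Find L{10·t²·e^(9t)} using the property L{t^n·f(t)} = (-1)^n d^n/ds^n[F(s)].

L{e^(9t)} = 1/(s-9). d/ds[1/(s-9)] = -1/(s-9)². d²/ds²[1/(s-9)] = 2/(s-9)³. So L{t²·e^(9t)} = (-1)² · 2/(s-9)³ = 2/(s-9)³. Then L{10·t²·e^(9t)} = 10·2/(s-9)³ = 20/(s-9)³

Final answer: 20/(s-9)³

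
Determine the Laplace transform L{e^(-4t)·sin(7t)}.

L{e^(at)·sin(ωt)} = ω/((s-a)² + ω²), so L{e^(-4t)·sin(7t)} = 7/((s+4)² + 49)

Final answer: 7/((s+4)² + 49)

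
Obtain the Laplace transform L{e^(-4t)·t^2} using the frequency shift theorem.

L{e^(at)·t^n} = n!/(s-a)^(n+1), so L{e^(-4t)·t^2} = 2/(s+4)^3

Final answer: 2/(s+4)^3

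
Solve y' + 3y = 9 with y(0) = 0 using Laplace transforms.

sY + 3Y = 9/s. Y = 9/(s(s+3)). Partial fractions: Y = 3/s - 3/(s+3)

Final answer: y(t) = 3(1 - e^(-3t))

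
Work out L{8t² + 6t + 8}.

L{8t² + 6t + 8} = 8·2/s³ + 6/s² + 8/s = 16/s³ + 6/s² + 8/s

Final answer: 16/s³ + 6/s² + 8/s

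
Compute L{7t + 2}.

L{7t + 2} = 7·L{t} + 2·L{1} = 7/s² + 2/s

Final answer: 7/s² + 2/s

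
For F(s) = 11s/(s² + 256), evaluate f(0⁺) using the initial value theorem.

f(0⁺) = lim_{s→∞} s·11s/(s² + 256) = lim_{s→∞} 11s²/(s² + 256) = 11

Final answer: 11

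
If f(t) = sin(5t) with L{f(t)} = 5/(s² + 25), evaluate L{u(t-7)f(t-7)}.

Time shift theorem: L{u(t-a)f(t-a)} = e^(-as)F(s). Here a=7, F(s) = 5/(s² + 25), so L{u(t-7)f(t-7)} = e^(-7s)·5/(s² + 25)

Final answer: e^(-7s)·5/(s² + 25)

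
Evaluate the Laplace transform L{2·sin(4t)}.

L{sin(ωt)} = ω/(s² + ω²), so L{sin(4t)} = 4/(s² + 16). Then L{2·sin(4t)} = 2·4/(s² + 16) = 8/(s² + 16)

Final answer: 8/(s² + 16)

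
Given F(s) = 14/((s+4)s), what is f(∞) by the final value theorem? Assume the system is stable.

f(∞) = lim_{s→0} sF(s) = lim_{s→0} 14/(s+4) = 7/2

Final answer: 7/2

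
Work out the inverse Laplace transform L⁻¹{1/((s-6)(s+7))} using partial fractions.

Decompose: A/(s-6) + B/(s+7). A = 1/13, B = -1/13. f(t) = (e^(6t) - e^(-7t))/13

Final answer: (e^(6t) - e^(-7t))/13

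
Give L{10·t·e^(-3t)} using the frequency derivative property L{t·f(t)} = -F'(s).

L{e^(-3t)} = 1/(s+3). By frequency derivative: L{t·e^(-3t)} = -d/ds[1/(s+3)] = -(-1)/(s+3)² = 1/(s+3)². Then L{10·t·e^(-3t)} = 10·1/(s+3)² = 10/(s+3)²

Final answer: 10/(s+3)²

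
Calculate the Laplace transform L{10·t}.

L{t^n} = n!/s^(n+1), so L{t} = 1/s^2. Then L{10·t} = 10·1/s^2 = 10/s^2

Final answer: 10/s^2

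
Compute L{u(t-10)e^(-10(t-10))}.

u(t-a)f(t-a) with f(t)=e^(-10t). L{e^(-10t)} = 1/(s+10). By time shift: e^(-10s)/(s+10)

Final answer: e^(-10s)/(s+10)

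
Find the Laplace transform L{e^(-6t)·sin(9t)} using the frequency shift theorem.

Frequency shift: L{e^(at)f(t)} = F(s-a). L{e^(-6t)·sin(9t)} = 9/((s+6)² + 81)

Final answer: 9/((s+6)² + 81)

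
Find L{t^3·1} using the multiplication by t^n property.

L{1} = 1/s. d^1/ds^1[1/s] = -1/s². d^2/ds^2[1/s] = 2/s^3. d^3/ds^3[1/s] = -6/s^4. So L{t^3} = (-1)^{3}·-6/s^4 = 6/s^4

Final answer: 6/s^4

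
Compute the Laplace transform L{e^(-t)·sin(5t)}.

L{e^(at)·sin(ωt)} = ω/((s-a)² + ω²), so L{e^(-t)·sin(5t)} = 5/((s+1)² + 25)

Final answer: 5/((s+1)² + 25)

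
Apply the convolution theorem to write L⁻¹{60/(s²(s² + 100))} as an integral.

60/(s²(s² + 100)) = (1/s²)·(60/(s² + 100)) = L{t}·L{6·sin(10t)}. So f(t) = t*(6·sin(10t)) = ∫₀ᵗ 6τ·sin(10(t-τ)) dτ

Final answer: ∫₀ᵗ 6τ·sin(10(t-τ)) dτ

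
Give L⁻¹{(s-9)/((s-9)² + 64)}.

Using frequency shift: L⁻¹{(s-a)/((s-a)² + b²)} = e^(at)cos(bt). Here a=9, b=8

Final answer: e^(9t)·cos(8t)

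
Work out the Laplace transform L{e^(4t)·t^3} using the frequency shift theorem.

L{e^(at)·t^n} = n!/(s-a)^(n+1), so L{e^(4t)·t^3} = 6/(s-4)^4

Final answer: 6/(s-4)^4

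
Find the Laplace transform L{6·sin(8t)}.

L{sin(ωt)} = ω/(s² + ω²), so L{sin(8t)} = 8/(s² + 64). Then L{6·sin(8t)} = 6·8/(s² + 64) = 48/(s² + 64)

Final answer: 48/(s² + 64)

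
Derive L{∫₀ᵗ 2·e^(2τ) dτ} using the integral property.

L{∫₀ᵗ f(τ)dτ} = F(s)/s with F(s) = 2/(s-2), so L{∫₀ᵗ 2·e^(2τ) dτ} = 2/(s(s-2))

Final answer: 2/(s(s-2))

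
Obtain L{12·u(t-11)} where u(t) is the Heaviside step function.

L{u(t-a)} = e^(-as)/s. Here a=11, so L{u(t-11)} = e^(-11s)/s, and L{12·u(t-11)} = 12·e^(-11s)/s

Final answer: 12·e^(-11s)/s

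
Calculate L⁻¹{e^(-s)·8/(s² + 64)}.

L⁻¹{8/(s² + 64)} = sin(8t). By the time shift theorem, L⁻¹{e^(-as)F(s)} = u(t-a)f(t-a) with a=1, so L⁻¹{e^(-s)·8/(s² + 64)} = u(t-1)·sin(8(t-1))

Final answer: u(t-1)·sin(8(t-1))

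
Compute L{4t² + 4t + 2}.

L{4t² + 4t + 2} = 4·2/s³ + 4/s² + 2/s = 8/s³ + 4/s² + 2/s

Final answer: 8/s³ + 4/s² + 2/s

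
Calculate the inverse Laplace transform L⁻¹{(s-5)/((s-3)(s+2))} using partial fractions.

Using partial fractions, f(t) = (-2e^(3t) + 7e^(-2t))/5

Final answer: (-2e^(3t) + 7e^(-2t))/5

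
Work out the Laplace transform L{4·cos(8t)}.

L{cos(ωt)} = s/(s² + ω²), so L{cos(8t)} = s/(s² + 64). Then L{4·cos(8t)} = 4·s/(s² + 64) = 4s/(s² + 64)

Final answer: 4s/(s² + 64)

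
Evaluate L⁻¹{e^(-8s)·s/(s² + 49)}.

L⁻¹{s/(s² + 49)} = cos(7t). By the time shift theorem, L⁻¹{e^(-as)F(s)} = u(t-a)f(t-a) with a=8, so L⁻¹{e^(-8s)·s/(s² + 49)} = u(t-8)·cos(7(t-8))

Final answer: u(t-8)·cos(7(t-8))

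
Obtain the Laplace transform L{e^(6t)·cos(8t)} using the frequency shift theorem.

Frequency shift: L{e^(at)f(t)} = F(s-a). L{e^(6t)·cos(8t)} = (s-6)/((s-6)² + 64)

Final answer: (s-6)/((s-6)² + 64)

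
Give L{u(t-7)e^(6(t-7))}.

u(t-a)f(t-a) with f(t)=e^(6t). L{e^(6t)} = 1/(s-6). By time shift: e^(-7s)/(s-6)

Final answer: e^(-7s)/(s-6)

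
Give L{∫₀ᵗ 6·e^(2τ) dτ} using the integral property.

L{∫₀ᵗ f(τ)dτ} = F(s)/s with F(s) = 6/(s-2), so L{∫₀ᵗ 6·e^(2τ) dτ} = 6/(s(s-2))

Final answer: 6/(s(s-2))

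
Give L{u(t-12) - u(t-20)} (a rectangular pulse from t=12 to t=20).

L{u(t-a)} = e^(-as)/s. L{u(t-12) - u(t-20)} = (e^(-12s) - e^(-20s))/s

Final answer: (e^(-12s) - e^(-20s))/s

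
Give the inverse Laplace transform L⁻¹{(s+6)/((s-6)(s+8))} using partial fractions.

Using partial fractions, f(t) = (12e^(6t) + 2e^(-8t))/14

Final answer: (12e^(6t) + 2e^(-8t))/14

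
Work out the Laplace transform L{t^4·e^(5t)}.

L{t^n·e^(at)} = n!/(s-a)^(n+1), so L{t^4·e^(5t)} = 24/(s-5)^5

Final answer: 24/(s-5)^5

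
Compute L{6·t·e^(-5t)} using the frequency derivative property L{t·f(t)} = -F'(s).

L{e^(-5t)} = 1/(s+5). By frequency derivative: L{t·e^(-5t)} = -d/ds[1/(s+5)] = -(-1)/(s+5)² = 1/(s+5)². Then L{6·t·e^(-5t)} = 6·1/(s+5)² = 6/(s+5)²

Final answer: 6/(s+5)²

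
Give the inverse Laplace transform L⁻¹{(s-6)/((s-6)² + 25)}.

Using frequency shift, L⁻¹{(s-6)/((s-6)² + 25)} = e^(6t)·cos(5t)

Final answer: e^(6t)·cos(5t)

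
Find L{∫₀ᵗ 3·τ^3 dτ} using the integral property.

L{∫₀ᵗ f(τ)dτ} = F(s)/s with f(t) = 3t^3. F(s) = 18/s^4, so L{∫₀ᵗ 3·τ^3 dτ} = (18/s^4)/s = 18/s^5. (Check: ∫₀ᵗ 3·τ^3 dτ = 3t^4/4.)

Final answer: 18/s^5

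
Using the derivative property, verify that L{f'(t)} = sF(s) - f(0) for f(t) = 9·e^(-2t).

f'(t) = -18e^(-2t). Direct: L{f'(t)} = -18/(s+2). Property: s·9/(s+2) - 9 = (9s - 9(s+2))/(s+2) = -18/(s+2). ✓

Final answer: -18/(s+2)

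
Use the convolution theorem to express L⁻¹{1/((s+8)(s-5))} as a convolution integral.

1/((s+8)(s-5)) = (1/(s+8))·(1/(s-5)) = L{e^(-8t)}·L{e^(5t)}. So f(t) = e^(-8t)*e^(5t) = ∫₀ᵗ e^(-8τ)·e^(5(t-τ)) dτ

Final answer: ∫₀ᵗ e^(-8τ)·e^(5(t-τ)) dτ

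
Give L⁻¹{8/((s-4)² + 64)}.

Form: b/((s-a)² + b²) → e^(at)sin(bt). With a=4, b=8

Final answer: e^(4t)·sin(8t)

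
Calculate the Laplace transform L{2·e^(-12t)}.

L{e^(at)} = 1/(s-a), so L{e^(-12t)} = 1/(s+12). Then L{2·e^(-12t)} = 2/(s+12)

Final answer: 2/(s+12)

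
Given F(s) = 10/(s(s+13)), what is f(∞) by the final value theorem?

f(∞) = lim_{s→0} s·10/(s(s+13)) = lim_{s→0} 10/(s+13) = 10/13 = 10/13

Final answer: 10/13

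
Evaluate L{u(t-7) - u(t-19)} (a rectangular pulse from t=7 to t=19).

L{u(t-a)} = e^(-as)/s. L{u(t-7) - u(t-19)} = (e^(-7s) - e^(-19s))/s

Final answer: (e^(-7s) - e^(-19s))/s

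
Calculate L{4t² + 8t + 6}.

L{4t² + 8t + 6} = 4·2/s³ + 8/s² + 6/s = 8/s³ + 8/s² + 6/s

Final answer: 8/s³ + 8/s² + 6/s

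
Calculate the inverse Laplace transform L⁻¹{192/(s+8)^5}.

L⁻¹{n!/(s-a)^(n+1)} = t^n·e^(at) with n=4, a=-8. So L⁻¹{24/(s+8)^5} = t^4·e^(-8t), and L⁻¹{192/(s+8)^5} = (192/24)·t^4·e^(-8t) = 8·t^4·e^(-8t)

Final answer: 8·t^4·e^(-8t)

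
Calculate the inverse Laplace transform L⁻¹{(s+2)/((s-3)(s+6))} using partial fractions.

Using partial fractions, f(t) = (5e^(3t) + 4e^(-6t))/9

Final answer: (5e^(3t) + 4e^(-6t))/9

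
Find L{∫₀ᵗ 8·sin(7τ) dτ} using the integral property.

L{∫₀ᵗ f(τ)dτ} = F(s)/s with F(s) = 56/(s² + 49), so the result is (56/(s² + 49))/s = 56/(s(s² + 49))

Final answer: 56/(s(s² + 49))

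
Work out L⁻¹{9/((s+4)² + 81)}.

Form: b/((s-a)² + b²) → e^(at)sin(bt). With a=-4, b=9

Final answer: e^(-4t)·sin(9t)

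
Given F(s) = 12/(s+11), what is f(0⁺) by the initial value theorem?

f(0⁺) = lim_{s→∞} s·12/(s+11) = lim_{s→∞} 12s/(s+11) = 12

Final answer: 12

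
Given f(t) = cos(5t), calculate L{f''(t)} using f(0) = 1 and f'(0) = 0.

F(s) = s/(s² + 25). L{f''(t)} = s²F(s) - sf(0) - f'(0) = s³/(s² + 25) - s = (s³ - s(s² + 25))/(s² + 25) = -25s/(s² + 25)

Final answer: -25s/(s² + 25)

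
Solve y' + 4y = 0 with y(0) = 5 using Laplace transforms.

L{y'} + 4L{y} = 0. sY - 5 + 4Y = 0. Y(s+4) = 5. Y = 5/(s+4)

Final answer: y(t) = 5e^(-4t)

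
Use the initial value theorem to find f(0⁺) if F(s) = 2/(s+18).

f(0⁺) = lim_{s→∞} s·2/(s+18) = lim_{s→∞} 2s/(s+18) = 2

Final answer: 2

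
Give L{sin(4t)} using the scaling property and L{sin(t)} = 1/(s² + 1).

Using L{f(at)} = (1/a)F(s/a) with a=4: L{sin(4t)} = (1/4) · 1/((s/4)² + 1) = (1/4) · 1·16/(s² + 16) = 4/(s² + 16)

Final answer: 4/(s² + 16)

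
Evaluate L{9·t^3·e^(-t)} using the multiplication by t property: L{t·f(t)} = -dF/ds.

Using L{t^n·e^(at)} = n!/(s-a)^(n+1), L{t^3·e^(-t)} = 6/(s+1)^4, so L{9·t^3·e^(-t)} = 9·6/(s+1)^4 = 54/(s+1)^4

Final answer: 54/(s+1)^4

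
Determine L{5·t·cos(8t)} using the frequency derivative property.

L{cos(8t)} = s/(s² + 64). Derivative: d/ds[s/(s² + 64)] = [(s² + 64) - s·2s]/(s² + 64)² = (64 - s²)/(s² + 64)². So L{t·cos(8t)} = -F'(s) = (s² - 64)/(s² + 64)². Then L{5·t·cos(8t)} = 5·(s² - 64)/(s² + 64)²

Final answer: 5·(s² - 64)/(s² + 64)²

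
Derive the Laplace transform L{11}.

L{11} = 11 · L{1} = 11/s

Final answer: 11/s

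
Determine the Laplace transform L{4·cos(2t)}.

L{cos(ωt)} = s/(s² + ω²), so L{cos(2t)} = s/(s² + 4). Then L{4·cos(2t)} = 4·s/(s² + 4) = 4s/(s² + 4)

Final answer: 4s/(s² + 4)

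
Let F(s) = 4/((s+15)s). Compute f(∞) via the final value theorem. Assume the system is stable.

f(∞) = lim_{s→0} sF(s) = lim_{s→0} 4/(s+15) = 4/15

Final answer: 4/15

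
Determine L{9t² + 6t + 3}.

L{9t² + 6t + 3} = 9·2/s³ + 6/s² + 3/s = 18/s³ + 6/s² + 3/s

Final answer: 18/s³ + 6/s² + 3/s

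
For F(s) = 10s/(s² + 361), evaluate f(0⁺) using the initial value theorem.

f(0⁺) = lim_{s→∞} s·10s/(s² + 361) = lim_{s→∞} 10s²/(s² + 361) = 10

Final answer: 10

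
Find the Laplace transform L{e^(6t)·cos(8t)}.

L{e^(at)·cos(ωt)} = (s-a)/((s-a)² + ω²), so L{e^(6t)·cos(8t)} = (s-6)/((s-6)² + 64)

Final answer: (s-6)/((s-6)² + 64)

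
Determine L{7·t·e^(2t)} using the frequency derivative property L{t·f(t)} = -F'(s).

L{e^(2t)} = 1/(s-2). By frequency derivative: L{t·e^(2t)} = -d/ds[1/(s-2)] = -(-1)/(s-2)² = 1/(s-2)². Then L{7·t·e^(2t)} = 7·1/(s-2)² = 7/(s-2)²

Final answer: 7/(s-2)²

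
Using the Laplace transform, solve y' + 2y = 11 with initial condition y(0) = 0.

sY + 2Y = 11/s. Y = 11/(s(s+2)). Partial fractions: Y = 11/2/s - 11/2/(s+2)

Final answer: y(t) = 11/2(1 - e^(-2t))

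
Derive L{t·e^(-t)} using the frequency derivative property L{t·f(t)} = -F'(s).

L{e^(-t)} = 1/(s+1). By frequency derivative: L{t·e^(-t)} = -d/ds[1/(s+1)] = -(-1)/(s+1)² = 1/(s+1)²

Final answer: 1/(s+1)²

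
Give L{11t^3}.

L{t^n} = n!/s^(n+1). So L{11t^3} = 11·3!/s^4 = 66/s^4

Final answer: 66/s^4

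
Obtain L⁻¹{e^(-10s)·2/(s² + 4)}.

L⁻¹{2/(s² + 4)} = sin(2t). By the time shift theorem, L⁻¹{e^(-as)F(s)} = u(t-a)f(t-a) with a=10, so L⁻¹{e^(-10s)·2/(s² + 4)} = u(t-10)·sin(2(t-10))

Final answer: u(t-10)·sin(2(t-10))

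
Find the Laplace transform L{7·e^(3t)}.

L{e^(at)} = 1/(s-a), so L{e^(3t)} = 1/(s-3). Then L{7·e^(3t)} = 7/(s-3)

Final answer: 7/(s-3)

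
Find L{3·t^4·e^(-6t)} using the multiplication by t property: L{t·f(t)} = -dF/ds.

Using L{t^n·e^(at)} = n!/(s-a)^(n+1), L{t^4·e^(-6t)} = 24/(s+6)^5, so L{3·t^4·e^(-6t)} = 3·24/(s+6)^5 = 72/(s+6)^5

Final answer: 72/(s+6)^5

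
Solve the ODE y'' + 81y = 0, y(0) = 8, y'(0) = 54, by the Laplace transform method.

L{y''} + 81L{y} = 0. s²Y - 8s - 54 + 81Y = 0. Y(s² + 81) = 8s + 54. Y = (8s + 54)/(s² + 81). Inverting: y(t) = 8cos(9t) + 6sin(9t)

Final answer: y(t) = 8cos(9t) + 6sin(9t)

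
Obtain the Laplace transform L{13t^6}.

L{13t^6} = 13 · L{t^6} = 13 · 720/s^7 = 9360/s^7

Final answer: 9360/s^7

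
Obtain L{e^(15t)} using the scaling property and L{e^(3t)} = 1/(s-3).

Using L{f(at)} = (1/a)F(s/a) with a=5 and f(t) = e^(3t): L{e^(15t)} = (1/5) · 1/((s/5)-3) = (1/5) · 5/(s-15) = 1/(s-15)

Final answer: 1/(s-15)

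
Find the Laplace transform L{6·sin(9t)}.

L{sin(ωt)} = ω/(s² + ω²), so L{sin(9t)} = 9/(s² + 81). Then L{6·sin(9t)} = 6·9/(s² + 81) = 54/(s² + 81)

Final answer: 54/(s² + 81)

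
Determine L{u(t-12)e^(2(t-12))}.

u(t-a)f(t-a) with f(t)=e^(2t). L{e^(2t)} = 1/(s-2). By time shift: e^(-12s)/(s-2)

Final answer: e^(-12s)/(s-2)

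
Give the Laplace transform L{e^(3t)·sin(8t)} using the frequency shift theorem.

Frequency shift: L{e^(at)f(t)} = F(s-a). L{e^(3t)·sin(8t)} = 8/((s-3)² + 64)

Final answer: 8/((s-3)² + 64)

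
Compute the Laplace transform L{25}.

L{25} = 25 · L{1} = 25/s

Final answer: 25/s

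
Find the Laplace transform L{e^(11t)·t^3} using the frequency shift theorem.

L{e^(at)·t^n} = n!/(s-a)^(n+1), so L{e^(11t)·t^3} = 6/(s-11)^4

Final answer: 6/(s-11)^4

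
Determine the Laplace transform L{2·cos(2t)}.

L{cos(ωt)} = s/(s² + ω²), so L{cos(2t)} = s/(s² + 4). Then L{2·cos(2t)} = 2·s/(s² + 4) = 2s/(s² + 4)

Final answer: 2s/(s² + 4)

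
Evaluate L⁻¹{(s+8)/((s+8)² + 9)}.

Using frequency shift: L⁻¹{(s-a)/((s-a)² + b²)} = e^(at)cos(bt). Here a=-8, b=3

Final answer: e^(-8t)·cos(3t)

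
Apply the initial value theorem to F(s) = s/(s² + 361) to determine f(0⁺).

f(0⁺) = lim_{s→∞} s·s/(s² + 361) = lim_{s→∞} s²/(s² + 361) = 1

Final answer: 1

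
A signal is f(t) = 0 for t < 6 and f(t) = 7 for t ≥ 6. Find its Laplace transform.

f(t) = 7·u(t-6). L{u(t-6)} = e^(-6s)/s, so L{f(t)} = 7·e^(-6s)/s

Final answer: 7·e^(-6s)/s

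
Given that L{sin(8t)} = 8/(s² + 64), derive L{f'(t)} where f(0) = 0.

L{f'(t)} = s·F(s) - f(0) = s·8/(s² + 64) - 0 = 8s/(s² + 64)

Final answer: 8s/(s² + 64)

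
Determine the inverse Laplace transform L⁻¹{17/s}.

L⁻¹{c/s} = c, so L⁻¹{17/s} = 17

Final answer: 17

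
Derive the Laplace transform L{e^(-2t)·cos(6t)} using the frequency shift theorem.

Frequency shift: L{e^(at)f(t)} = F(s-a). L{e^(-2t)·cos(6t)} = (s+2)/((s+2)² + 36)

Final answer: (s+2)/((s+2)² + 36)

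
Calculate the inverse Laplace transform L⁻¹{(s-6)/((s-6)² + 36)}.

Using frequency shift, L⁻¹{(s-6)/((s-6)² + 36)} = e^(6t)·cos(6t)

Final answer: e^(6t)·cos(6t)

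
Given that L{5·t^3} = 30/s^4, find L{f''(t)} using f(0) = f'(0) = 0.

L{f''(t)} = s²F(s) - sf(0) - f'(0) = s²·30/s^4 - 0 - 0 = 30/s^2

Final answer: 30/s^2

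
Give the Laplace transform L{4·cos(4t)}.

L{cos(ωt)} = s/(s² + ω²), so L{cos(4t)} = s/(s² + 16). Then L{4·cos(4t)} = 4·s/(s² + 16) = 4s/(s² + 16)

Final answer: 4s/(s² + 16)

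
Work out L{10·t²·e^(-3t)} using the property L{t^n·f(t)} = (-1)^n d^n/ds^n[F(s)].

L{e^(-3t)} = 1/(s+3). d/ds[1/(s+3)] = -1/(s+3)². d²/ds²[1/(s+3)] = 2/(s+3)³. So L{t²·e^(-3t)} = (-1)² · 2/(s+3)³ = 2/(s+3)³. Then L{10·t²·e^(-3t)} = 10·2/(s+3)³ = 20/(s+3)³

Final answer: 20/(s+3)³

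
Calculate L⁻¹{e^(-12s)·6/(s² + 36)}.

L⁻¹{6/(s² + 36)} = sin(6t). By the time shift theorem, L⁻¹{e^(-as)F(s)} = u(t-a)f(t-a) with a=12, so L⁻¹{e^(-12s)·6/(s² + 36)} = u(t-12)·sin(6(t-12))

Final answer: u(t-12)·sin(6(t-12))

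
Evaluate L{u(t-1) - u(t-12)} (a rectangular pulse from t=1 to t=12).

L{u(t-a)} = e^(-as)/s. L{u(t-1) - u(t-12)} = (e^(-s) - e^(-12s))/s

Final answer: (e^(-s) - e^(-12s))/s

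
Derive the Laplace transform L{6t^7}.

L{6t^7} = 6 · L{t^7} = 6 · 5040/s^8 = 30240/s^8

Final answer: 30240/s^8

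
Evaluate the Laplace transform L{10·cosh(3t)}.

L{cosh(ωt)} = s/(s² - ω²), so L{cosh(3t)} = s/(s² - 9). Then L{10·cosh(3t)} = 10·s/(s² - 9) = 10s/(s² - 9)

Final answer: 10s/(s² - 9)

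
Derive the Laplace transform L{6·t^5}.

L{t^n} = n!/s^(n+1), so L{t^5} = 120/s^6. Then L{6·t^5} = 6·120/s^6 = 720/s^6

Final answer: 720/s^6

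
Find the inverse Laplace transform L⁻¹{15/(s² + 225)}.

L⁻¹{15/(s² + 225)} = sin(15t)

Final answer: sin(15t)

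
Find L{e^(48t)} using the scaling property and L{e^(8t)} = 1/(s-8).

Using L{f(at)} = (1/a)F(s/a) with a=6 and f(t) = e^(8t): L{e^(48t)} = (1/6) · 1/((s/6)-8) = (1/6) · 6/(s-48) = 1/(s-48)

Final answer: 1/(s-48)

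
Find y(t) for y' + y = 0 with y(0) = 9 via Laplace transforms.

L{y'} + L{y} = 0. sY - 9 + Y = 0. Y(s+1) = 9. Y = 9/(s+1)

Final answer: y(t) = 9e^(-t)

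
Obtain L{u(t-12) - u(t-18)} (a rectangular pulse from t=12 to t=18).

L{u(t-a)} = e^(-as)/s. L{u(t-12) - u(t-18)} = (e^(-12s) - e^(-18s))/s

Final answer: (e^(-12s) - e^(-18s))/s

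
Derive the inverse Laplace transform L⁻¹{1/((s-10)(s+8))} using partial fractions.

Decompose: A/(s-10) + B/(s+8). A = 1/18, B = -1/18. f(t) = (e^(10t) - e^(-8t))/18

Final answer: (e^(10t) - e^(-8t))/18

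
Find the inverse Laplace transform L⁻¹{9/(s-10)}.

L⁻¹{1/(s-a)} = e^(at), so L⁻¹{1/(s-10)} = e^(10t), and L⁻¹{9/(s-10)} = 9·e^(10t)

Final answer: 9·e^(10t)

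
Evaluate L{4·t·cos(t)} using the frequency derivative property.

L{cos(t)} = s/(s² + 1). Derivative: d/ds[s/(s² + 1)] = [(s² + 1) - s·2s]/(s² + 1)² = (1 - s²)/(s² + 1)². So L{t·cos(t)} = -F'(s) = (s² - 1)/(s² + 1)². Then L{4·t·cos(t)} = 4·(s² - 1)/(s² + 1)²

Final answer: 4·(s² - 1)/(s² + 1)²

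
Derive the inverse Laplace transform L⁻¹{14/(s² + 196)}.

L⁻¹{14/(s² + 196)} = sin(14t)

Final answer: sin(14t)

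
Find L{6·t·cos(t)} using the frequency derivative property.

L{cos(t)} = s/(s² + 1). Derivative: d/ds[s/(s² + 1)] = [(s² + 1) - s·2s]/(s² + 1)² = (1 - s²)/(s² + 1)². So L{t·cos(t)} = -F'(s) = (s² - 1)/(s² + 1)². Then L{6·t·cos(t)} = 6·(s² - 1)/(s² + 1)²

Final answer: 6·(s² - 1)/(s² + 1)²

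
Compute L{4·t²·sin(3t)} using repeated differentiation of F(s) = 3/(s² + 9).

F(s) = 3/(s² + 9). F'(s) = -6s/(s² + 9)². F''(s) = -6(9 - 3s²)/(s² + 9)³ = (18s² - 54)/(s² + 9)³. So L{t²·sin(3t)} = (-1)² F''(s) = (18s² - 54)/(s² + 9)³. Then L{4·t²·sin(3t)} = 4·(18s² - 54)/(s² + 9)³ = (72s² - 216)/(s² + 9)³

Final answer: (72s² - 216)/(s² + 9)³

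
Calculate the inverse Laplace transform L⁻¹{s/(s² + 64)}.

L⁻¹{s/(s² + 64)} = cos(8t)

Final answer: cos(8t)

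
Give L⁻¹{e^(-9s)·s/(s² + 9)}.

L⁻¹{s/(s² + 9)} = cos(3t). By the time shift theorem, L⁻¹{e^(-as)F(s)} = u(t-a)f(t-a) with a=9, so L⁻¹{e^(-9s)·s/(s² + 9)} = u(t-9)·cos(3(t-9))

Final answer: u(t-9)·cos(3(t-9))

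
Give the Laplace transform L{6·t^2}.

L{t^n} = n!/s^(n+1), so L{t^2} = 2/s^3. Then L{6·t^2} = 6·2/s^3 = 12/s^3

Final answer: 12/s^3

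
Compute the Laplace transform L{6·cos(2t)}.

L{cos(ωt)} = s/(s² + ω²), so L{cos(2t)} = s/(s² + 4). Then L{6·cos(2t)} = 6·s/(s² + 4) = 6s/(s² + 4)

Final answer: 6s/(s² + 4)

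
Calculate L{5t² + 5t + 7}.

L{5t² + 5t + 7} = 5·2/s³ + 5/s² + 7/s = 10/s³ + 5/s² + 7/s

Final answer: 10/s³ + 5/s² + 7/s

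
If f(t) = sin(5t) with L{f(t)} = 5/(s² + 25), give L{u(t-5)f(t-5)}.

Time shift theorem: L{u(t-a)f(t-a)} = e^(-as)F(s). Here a=5, F(s) = 5/(s² + 25), so L{u(t-5)f(t-5)} = e^(-5s)·5/(s² + 25)

Final answer: e^(-5s)·5/(s² + 25)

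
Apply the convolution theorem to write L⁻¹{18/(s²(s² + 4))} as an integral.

18/(s²(s² + 4)) = (1/s²)·(18/(s² + 4)) = L{t}·L{9·sin(2t)}. So f(t) = t*(9·sin(2t)) = ∫₀ᵗ 9τ·sin(2(t-τ)) dτ

Final answer: ∫₀ᵗ 9τ·sin(2(t-τ)) dτ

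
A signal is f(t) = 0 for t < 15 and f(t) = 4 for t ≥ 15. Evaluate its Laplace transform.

f(t) = 4·u(t-15). L{u(t-15)} = e^(-15s)/s, so L{f(t)} = 4·e^(-15s)/s

Final answer: 4·e^(-15s)/s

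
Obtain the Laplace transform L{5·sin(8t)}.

L{sin(ωt)} = ω/(s² + ω²), so L{sin(8t)} = 8/(s² + 64). Then L{5·sin(8t)} = 5·8/(s² + 64) = 40/(s² + 64)

Final answer: 40/(s² + 64)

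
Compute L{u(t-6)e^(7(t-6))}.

u(t-a)f(t-a) with f(t)=e^(7t). L{e^(7t)} = 1/(s-7). By time shift: e^(-6s)/(s-7)

Final answer: e^(-6s)/(s-7)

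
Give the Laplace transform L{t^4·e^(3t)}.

L{t^n·e^(at)} = n!/(s-a)^(n+1), so L{t^4·e^(3t)} = 24/(s-3)^5

Final answer: 24/(s-3)^5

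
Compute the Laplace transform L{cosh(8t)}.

L{cosh(ωt)} = s/(s² - ω²), so L{cosh(8t)} = s/(s² - 64)

Final answer: s/(s² - 64)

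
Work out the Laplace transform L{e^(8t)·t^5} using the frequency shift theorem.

L{e^(at)·t^n} = n!/(s-a)^(n+1), so L{e^(8t)·t^5} = 120/(s-8)^6

Final answer: 120/(s-8)^6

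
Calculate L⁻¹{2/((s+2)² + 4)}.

Form: b/((s-a)² + b²) → e^(at)sin(bt). With a=-2, b=2

Final answer: e^(-2t)·sin(2t)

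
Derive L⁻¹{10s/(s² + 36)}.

This is the form c·s/(s² + a²) with a = 6, c = 10. L⁻¹ = 10·cos(6t)

Final answer: 10·cos(6t)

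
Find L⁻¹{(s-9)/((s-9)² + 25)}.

Using frequency shift: L⁻¹{(s-a)/((s-a)² + b²)} = e^(at)cos(bt). Here a=9, b=5

Final answer: e^(9t)·cos(5t)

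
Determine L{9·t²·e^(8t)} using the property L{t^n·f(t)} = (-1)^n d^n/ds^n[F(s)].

L{e^(8t)} = 1/(s-8). d/ds[1/(s-8)] = -1/(s-8)². d²/ds²[1/(s-8)] = 2/(s-8)³. So L{t²·e^(8t)} = (-1)² · 2/(s-8)³ = 2/(s-8)³. Then L{9·t²·e^(8t)} = 9·2/(s-8)³ = 18/(s-8)³

Final answer: 18/(s-8)³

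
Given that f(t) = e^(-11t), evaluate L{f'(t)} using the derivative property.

f(0) = 1, F(s) = 1/(s+11). L{f'(t)} = s·F(s) - f(0) = s/(s+11) - 1 = (s - (s+11))/(s+11) = -11/(s+11)

Final answer: -11/(s+11)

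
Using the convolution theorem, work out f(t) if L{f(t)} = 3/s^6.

3/s^6 = (3/s)·(1/s^5) = L{3}·L{t^4/24}. By convolution, f(t) = 3*t^4/24 = ∫₀ᵗ 3·τ^4/24 dτ = 3·t^5/120

Final answer: 3·t^5/120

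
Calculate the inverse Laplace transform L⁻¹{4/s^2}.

L⁻¹{n!/s^(n+1)} = t^n with n=1. So L⁻¹{1/s^2} = t, and L⁻¹{4/s^2} = (4/1)·t = 4·t

Final answer: 4·t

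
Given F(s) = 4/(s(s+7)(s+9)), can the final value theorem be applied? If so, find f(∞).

Poles of sF(s) = 4/((s+7)(s+9)) are at s = -7 and s = -9, both in the left half-plane. Theorem applies. f(∞) = lim_{s→0} sF(s) = 4/(7·9) = 4/63

Final answer: 4/63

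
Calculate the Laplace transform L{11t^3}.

L{11t^3} = 11 · L{t^3} = 11 · 6/s^4 = 66/s^4

Final answer: 66/s^4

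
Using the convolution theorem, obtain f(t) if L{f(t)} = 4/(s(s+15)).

4/(s(s+15)) = (4/s)·(1/(s+15)) = L{4}·L{e^(-15t)}. By convolution, f(t) = 4*e^(-15t) = ∫₀ᵗ 4·e^(-15τ) dτ = 4·(1 - e^(-15t))/15

Final answer: 4·(1 - e^(-15t))/15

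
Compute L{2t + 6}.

L{2t + 6} = 2·L{t} + 6·L{1} = 2/s² + 6/s

Final answer: 2/s² + 6/s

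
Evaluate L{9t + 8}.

L{9t + 8} = 9·L{t} + 8·L{1} = 9/s² + 8/s

Final answer: 9/s² + 8/s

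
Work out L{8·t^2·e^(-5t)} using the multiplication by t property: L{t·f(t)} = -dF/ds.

Using L{t^n·e^(at)} = n!/(s-a)^(n+1), L{t^2·e^(-5t)} = 2/(s+5)^3, so L{8·t^2·e^(-5t)} = 8·2/(s+5)^3 = 16/(s+5)^3

Final answer: 16/(s+5)^3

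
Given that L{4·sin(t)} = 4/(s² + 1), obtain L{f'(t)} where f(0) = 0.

L{f'(t)} = s·F(s) - f(0) = s·4/(s² + 1) - 0 = 4s/(s² + 1)

Final answer: 4s/(s² + 1)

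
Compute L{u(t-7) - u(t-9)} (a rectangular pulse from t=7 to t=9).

L{u(t-a)} = e^(-as)/s. L{u(t-7) - u(t-9)} = (e^(-7s) - e^(-9s))/s

Final answer: (e^(-7s) - e^(-9s))/s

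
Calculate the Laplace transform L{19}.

L{19} = 19 · L{1} = 19/s

Final answer: 19/s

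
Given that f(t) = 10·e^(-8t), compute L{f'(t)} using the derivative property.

f(0) = 10, F(s) = 10/(s+8). L{f'(t)} = s·F(s) - f(0) = 10s/(s+8) - 10 = (10s - 10(s+8))/(s+8) = -80/(s+8)

Final answer: -80/(s+8)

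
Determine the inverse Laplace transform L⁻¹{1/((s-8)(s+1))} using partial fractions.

Decompose: A/(s-8) + B/(s+1). A = 1/9, B = -1/9. f(t) = (e^(8t) - e^(-t))/9

Final answer: (e^(8t) - e^(-t))/9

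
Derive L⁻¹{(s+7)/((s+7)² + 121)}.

Using frequency shift: L⁻¹{(s-a)/((s-a)² + b²)} = e^(at)cos(bt). Here a=-7, b=11

Final answer: e^(-7t)·cos(11t)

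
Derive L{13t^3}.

L{t^n} = n!/s^(n+1). So L{13t^3} = 13·3!/s^4 = 78/s^4

Final answer: 78/s^4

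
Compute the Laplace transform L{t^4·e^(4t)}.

L{t^n·e^(at)} = n!/(s-a)^(n+1), so L{t^4·e^(4t)} = 24/(s-4)^5

Final answer: 24/(s-4)^5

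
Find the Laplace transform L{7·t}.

L{t^n} = n!/s^(n+1), so L{t} = 1/s^2. Then L{7·t} = 7·1/s^2 = 7/s^2

Final answer: 7/s^2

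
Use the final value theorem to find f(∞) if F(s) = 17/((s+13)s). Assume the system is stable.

f(∞) = lim_{s→0} sF(s) = lim_{s→0} 17/(s+13) = 17/13

Final answer: 17/13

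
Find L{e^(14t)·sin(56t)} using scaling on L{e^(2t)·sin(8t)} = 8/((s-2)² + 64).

Scaling with a=7: L{e^(14t)·sin(56t)} = (1/7) · 8/((s/7-2)² + 64). Simplifying: 56/((s-14)² + 3136)

Final answer: 56/((s-14)² + 3136)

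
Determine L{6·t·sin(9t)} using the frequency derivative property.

L{sin(9t)} = 9/(s² + 81). By L{t·f(t)} = -F'(s): -d/ds[9/(s² + 81)] = -(9)·(-2s)/(s² + 81)² = 18s/(s² + 81)². Then L{6·t·sin(9t)} = 6·18s/(s² + 81)² = 108s/(s² + 81)²

Final answer: 108s/(s² + 81)²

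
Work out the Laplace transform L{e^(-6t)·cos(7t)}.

L{e^(at)·cos(ωt)} = (s-a)/((s-a)² + ω²), so L{e^(-6t)·cos(7t)} = (s+6)/((s+6)² + 49)

Final answer: (s+6)/((s+6)² + 49)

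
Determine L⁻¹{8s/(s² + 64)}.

This is the form c·s/(s² + a²) with a = 8, c = 8. L⁻¹ = 8·cos(8t)

Final answer: 8·cos(8t)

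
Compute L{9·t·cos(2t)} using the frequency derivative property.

L{cos(2t)} = s/(s² + 4). Derivative: d/ds[s/(s² + 4)] = [(s² + 4) - s·2s]/(s² + 4)² = (4 - s²)/(s² + 4)². So L{t·cos(2t)} = -F'(s) = (s² - 4)/(s² + 4)². Then L{9·t·cos(2t)} = 9·(s² - 4)/(s² + 4)²

Final answer: 9·(s² - 4)/(s² + 4)²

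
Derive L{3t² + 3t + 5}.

L{3t² + 3t + 5} = 3·2/s³ + 3/s² + 5/s = 6/s³ + 3/s² + 5/s

Final answer: 6/s³ + 3/s² + 5/s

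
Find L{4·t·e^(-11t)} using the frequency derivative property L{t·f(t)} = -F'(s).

L{e^(-11t)} = 1/(s+11). By frequency derivative: L{t·e^(-11t)} = -d/ds[1/(s+11)] = -(-1)/(s+11)² = 1/(s+11)². Then L{4·t·e^(-11t)} = 4·1/(s+11)² = 4/(s+11)²

Final answer: 4/(s+11)²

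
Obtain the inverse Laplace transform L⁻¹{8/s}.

L⁻¹{c/s} = c, so L⁻¹{8/s} = 8

Final answer: 8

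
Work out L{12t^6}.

L{t^n} = n!/s^(n+1). So L{12t^6} = 12·6!/s^7 = 8640/s^7

Final answer: 8640/s^7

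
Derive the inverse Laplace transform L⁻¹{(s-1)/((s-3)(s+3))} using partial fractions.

Using partial fractions, f(t) = (2e^(3t) + 4e^(-3t))/6

Final answer: (2e^(3t) + 4e^(-3t))/6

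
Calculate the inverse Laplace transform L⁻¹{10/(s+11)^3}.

L⁻¹{n!/(s-a)^(n+1)} = t^n·e^(at) with n=2, a=-11. So L⁻¹{2/(s+11)^3} = t^2·e^(-11t), and L⁻¹{10/(s+11)^3} = (10/2)·t^2·e^(-11t) = 5·t^2·e^(-11t)

Final answer: 5·t^2·e^(-11t)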